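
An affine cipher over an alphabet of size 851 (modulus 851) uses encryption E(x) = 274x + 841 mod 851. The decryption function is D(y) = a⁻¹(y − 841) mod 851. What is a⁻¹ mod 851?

264

gcd(851, 274) by repeated division:
851 = 3*274 + 29
274 = 9*29 + 13
29 = 2*13 + 3
13 = 4*3 + 1
3 = 3*1 + 0
gcd = 1, so the inverse exists. Back-substitute:
1 = 13 − 4·3
1 = −4·29 + 9·13
1 = 9·274 − 85·29
1 = −85·851 + 264·274
So 274·264 ≡ 1 (mod 851).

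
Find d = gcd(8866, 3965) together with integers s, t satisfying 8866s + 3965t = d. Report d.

Apply Euclid's algorithm to 8866 and 3965:
8866 = 2×3965 + 936
3965 = 4×936 + 221
936 = 4×221 + 52
221 = 4×52 + 13
52 = 4×13 + 0
gcd(8866, 3965) = 13.
Back-substituting:
13 = 221 − 4·52
13 = −4·936 + 17·221
13 = 17·3965 − 72·936
13 = −72·8866 + 161·3965
So 13 = (-72)·8866 + (161)·3965.

13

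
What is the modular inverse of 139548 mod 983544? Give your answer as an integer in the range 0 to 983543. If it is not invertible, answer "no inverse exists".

Euclidean algorithm on 983544, 139548:
983544 = 7*139548 + 6708
139548 = 20*6708 + 5388
6708 = 1*5388 + 1320
5388 = 4*1320 + 108
1320 = 12*108 + 24
108 = 4*24 + 12
24 = 2*12 + 0
gcd(139548, 983544) = 12 ≠ 1, so 139548 has no multiplicative inverse modulo 983544.

no inverse exists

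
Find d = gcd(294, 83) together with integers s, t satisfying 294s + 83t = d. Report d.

1

Euclidean algorithm:
294 = 3×83 + 45
83 = 1×45 + 38
45 = 1×38 + 7
38 = 5×7 + 3
7 = 2×3 + 1
3 = 3×1 + 0
gcd(294, 83) = 1.
Express as a combination:
1 = 7 − 2·3
1 = −2·38 + 11·7
1 = 11·45 − 13·38
1 = −13·83 + 24·45
1 = 24·294 − 85·83
So 1 = (24)·294 + (-85)·83.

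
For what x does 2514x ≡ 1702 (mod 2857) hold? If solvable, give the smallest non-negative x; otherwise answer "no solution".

2219

First find gcd(2514, 2857):
2857 = 1·2514 + 343
2514 = 7·343 + 113
343 = 3·113 + 4
113 = 28·4 + 1
4 = 4·1 + 0
gcd = 1, so a unique solution mod 2857 exists.
Back-substitute for the Bézout coefficients:
1 = 113 − 28·4
1 = −28·343 + 85·113
1 = 85·2514 − 623·343
1 = −623·2857 + 708·2514
So 2514·(708) ≡ 1 (mod 2857), giving 2514⁻¹ ≡ 708.
x ≡ 2514⁻¹·1702 ≡ 708·1702 ≡ 2219 (mod 2857).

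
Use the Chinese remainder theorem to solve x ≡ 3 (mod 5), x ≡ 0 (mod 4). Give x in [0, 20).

Write x = 3 + 5·k. Then 5·k ≡ 0 − 3 ≡ 1 (mod 4).
Need 5⁻¹ mod 4. Extended Euclid on (4, 1):
4 = 4*1 + 0
5⁻¹ ≡ 1 (mod 4), so k ≡ 1·1 ≡ 1 (mod 4).
x = 3 + 5·1 = 8.

8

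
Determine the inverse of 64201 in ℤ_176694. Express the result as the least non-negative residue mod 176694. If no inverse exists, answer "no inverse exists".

Extended Euclidean algorithm:
176694 = 2×64201 + 48292
64201 = 1×48292 + 15909
48292 = 3×15909 + 565
15909 = 28×565 + 89
565 = 6×89 + 31
89 = 2×31 + 27
31 = 1×27 + 4
27 = 6×4 + 3
4 = 1×3 + 1
3 = 3×1 + 0
The gcd is 1. Working backward:
1 = 4 − 3
1 = −27 + 7·4
1 = 7·31 − 8·27
1 = −8·89 + 23·31
1 = 23·565 − 146·89
1 = −146·15909 + 4111·565
1 = 4111·48292 − 12479·15909
1 = −12479·64201 + 16590·48292
1 = 16590·176694 − 45659·64201
So 64201·(-45659) ≡ 1 (mod 176694), and -45659 ≡ 131035 (mod 176694).

131035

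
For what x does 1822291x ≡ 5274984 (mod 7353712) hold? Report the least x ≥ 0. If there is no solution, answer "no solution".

First find gcd(1822291, 7353712):
7353712 = 4·1822291 + 64548
1822291 = 28·64548 + 14947
64548 = 4·14947 + 4760
14947 = 3·4760 + 667
4760 = 7·667 + 91
667 = 7·91 + 30
91 = 3·30 + 1
30 = 30·1 + 0
gcd = 1, so a unique solution mod 7353712 exists.
Back-substitute for the Bézout coefficients:
1 = 91 − 3·30
1 = −3·667 + 22·91
1 = 22·4760 − 157·667
1 = −157·14947 + 493·4760
1 = 493·64548 − 2129·14947
1 = −2129·1822291 + 60105·64548
1 = 60105·7353712 − 242549·1822291
So 1822291·(-242549) ≡ 1 (mod 7353712), giving 1822291⁻¹ ≡ 7111163.
x ≡ 1822291⁻¹·5274984 ≡ 7111163·5274984 ≡ 841816 (mod 7353712).

841816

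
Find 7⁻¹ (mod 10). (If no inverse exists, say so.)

gcd(10, 7) by repeated division:
10 = 1*7 + 3
7 = 2*3 + 1
3 = 3*1 + 0
gcd = 1, so the inverse exists. Back-substitute:
1 = 7 − 2·3
1 = −2·10 + 3·7
So 7·3 ≡ 1 (mod 10).

3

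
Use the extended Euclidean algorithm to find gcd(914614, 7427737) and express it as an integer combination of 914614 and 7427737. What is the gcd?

Apply Euclid's algorithm to 7427737 and 914614:
7427737 = 8·914614 + 110825
914614 = 8·110825 + 28014
110825 = 3·28014 + 26783
28014 = 1·26783 + 1231
26783 = 21·1231 + 932
1231 = 1·932 + 299
932 = 3·299 + 35
299 = 8·35 + 19
35 = 1·19 + 16
19 = 1·16 + 3
16 = 5·3 + 1
3 = 3·1 + 0
gcd(914614, 7427737) = 1.
Back-substituting:
1 = 16 − 5·3
1 = −5·19 + 6·16
1 = 6·35 − 11·19
1 = −11·299 + 94·35
1 = 94·932 − 293·299
1 = −293·1231 + 387·932
1 = 387·26783 − 8420·1231
1 = −8420·28014 + 8807·26783
1 = 8807·110825 − 34841·28014
1 = −34841·914614 + 287535·110825
1 = 287535·7427737 − 2335121·914614
So 1 = (287535)·7427737 + (-2335121)·914614.

1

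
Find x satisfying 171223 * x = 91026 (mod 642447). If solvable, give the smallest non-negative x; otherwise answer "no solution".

First find gcd(171223, 642447):
642447 = 3·171223 + 128778
171223 = 1·128778 + 42445
128778 = 3·42445 + 1443
42445 = 29·1443 + 598
1443 = 2·598 + 247
598 = 2·247 + 104
247 = 2·104 + 39
104 = 2·39 + 26
39 = 1·26 + 13
26 = 2·13 + 0
gcd = 13 and 13 | 91026, so solutions exist. Divide through by 13: 13171x ≡ 7002 (mod 49419).
Now find 13171⁻¹ mod 49419:
49419 = 3·13171 + 9906
13171 = 1·9906 + 3265
9906 = 3·3265 + 111
3265 = 29·111 + 46
111 = 2·46 + 19
46 = 2·19 + 8
19 = 2·8 + 3
8 = 2·3 + 2
3 = 1·2 + 1
2 = 2·1 + 0
Back-substitute:
1 = 3 − 2
1 = −8 + 3·3
1 = 3·19 − 7·8
1 = −7·46 + 17·19
1 = 17·111 − 41·46
1 = −41·3265 + 1206·111
1 = 1206·9906 − 3659·3265
1 = −3659·13171 + 4865·9906
1 = 4865·49419 − 18254·13171
So 13171·(-18254) ≡ 1 (mod 49419), i.e. 13171⁻¹ ≡ 31165.
Then x ≡ 31165·7002 ≡ 32445 (mod 49419); the smallest non-negative solution is x = 32445.

32445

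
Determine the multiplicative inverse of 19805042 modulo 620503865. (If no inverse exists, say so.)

gcd(620503865, 19805042) by repeated division:
620503865 = 31*19805042 + 6547563
19805042 = 3*6547563 + 162353
6547563 = 40*162353 + 53443
162353 = 3*53443 + 2024
53443 = 26*2024 + 819
2024 = 2*819 + 386
819 = 2*386 + 47
386 = 8*47 + 10
47 = 4*10 + 7
10 = 1*7 + 3
7 = 2*3 + 1
3 = 3*1 + 0
The gcd is 1. Working backward:
1 = 7 − 2·3
1 = −2·10 + 3·7
1 = 3·47 − 14·10
1 = −14·386 + 115·47
1 = 115·819 − 244·386
1 = −244·2024 + 603·819
1 = 603·53443 − 15922·2024
1 = −15922·162353 + 48369·53443
1 = 48369·6547563 − 1950682·162353
1 = −1950682·19805042 + 5900415·6547563
1 = 5900415·620503865 − 184863547·19805042
Thus 19805042·(-184863547) ≡ 1 (mod 620503865); reducing, -184863547 mod 620503865 = 435640318.

435640318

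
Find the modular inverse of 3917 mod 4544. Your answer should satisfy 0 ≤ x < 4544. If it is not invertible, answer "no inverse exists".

645

gcd(4544, 3917) by repeated division:
4544 = 1·3917 + 627
3917 = 6·627 + 155
627 = 4·155 + 7
155 = 22·7 + 1
7 = 7·1 + 0
Since gcd(3917, 4544) = 1, back-substitute to write 1 as a combination:
1 = 155 − 22·7
1 = −22·627 + 89·155
1 = 89·3917 − 556·627
1 = −556·4544 + 645·3917
So 3917·645 ≡ 1 (mod 4544).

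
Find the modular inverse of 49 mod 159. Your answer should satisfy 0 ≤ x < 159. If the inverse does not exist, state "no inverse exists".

13

Run Euclid on (159, 49):
159 = 3·49 + 12
49 = 4·12 + 1
12 = 12·1 + 0
The gcd is 1. Working backward:
1 = 49 − 4·12
1 = −4·159 + 13·49
So 49·13 ≡ 1 (mod 159).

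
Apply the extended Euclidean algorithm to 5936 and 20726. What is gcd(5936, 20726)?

Apply Euclid's algorithm to 20726 and 5936:
20726 = 3×5936 + 2918
5936 = 2×2918 + 100
2918 = 29×100 + 18
100 = 5×18 + 10
18 = 1×10 + 8
10 = 1×8 + 2
8 = 4×2 + 0
gcd(5936, 20726) = 2.
Working backward:
2 = 10 − 8
2 = −18 + 2·10
2 = 2·100 − 11·18
2 = −11·2918 + 321·100
2 = 321·5936 − 653·2918
2 = −653·20726 + 2280·5936
So 2 = (-653)·20726 + (2280)·5936.

2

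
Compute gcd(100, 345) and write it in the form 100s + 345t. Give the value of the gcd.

Apply Euclid's algorithm to 345 and 100:
345 = 3×100 + 45
100 = 2×45 + 10
45 = 4×10 + 5
10 = 2×5 + 0
gcd(100, 345) = 5.
Back-substituting:
5 = 45 − 4·10
5 = −4·100 + 9·45
5 = 9·345 − 31·100
So 5 = (9)·345 + (-31)·100.

5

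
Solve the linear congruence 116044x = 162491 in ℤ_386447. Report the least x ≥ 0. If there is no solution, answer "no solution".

First find gcd(116044, 386447):
386447 = 3×116044 + 38315
116044 = 3×38315 + 1099
38315 = 34×1099 + 949
1099 = 1×949 + 150
949 = 6×150 + 49
150 = 3×49 + 3
49 = 16×3 + 1
3 = 3×1 + 0
gcd = 1, so a unique solution mod 386447 exists.
Back-substitute for the Bézout coefficients:
1 = 49 − 16·3
1 = −16·150 + 49·49
1 = 49·949 − 310·150
1 = −310·1099 + 359·949
1 = 359·38315 − 12516·1099
1 = −12516·116044 + 37907·38315
1 = 37907·386447 − 126237·116044
So 116044·(-126237) ≡ 1 (mod 386447), giving 116044⁻¹ ≡ 260210.
x ≡ 116044⁻¹·162491 ≡ 260210·162491 ≡ 230393 (mod 386447).

230393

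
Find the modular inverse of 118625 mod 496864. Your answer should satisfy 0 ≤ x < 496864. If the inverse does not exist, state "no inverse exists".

gcd(496864, 118625) by repeated division:
496864 = 4×118625 + 22364
118625 = 5×22364 + 6805
22364 = 3×6805 + 1949
6805 = 3×1949 + 958
1949 = 2×958 + 33
958 = 29×33 + 1
33 = 33×1 + 0
gcd = 1, so the inverse exists. Back-substitute:
1 = 958 − 29·33
1 = −29·1949 + 59·958
1 = 59·6805 − 206·1949
1 = −206·22364 + 677·6805
1 = 677·118625 − 3591·22364
1 = −3591·496864 + 15041·118625
So 118625·15041 ≡ 1 (mod 496864).

15041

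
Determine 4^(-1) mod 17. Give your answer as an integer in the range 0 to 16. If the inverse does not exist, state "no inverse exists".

13

Run Euclid on (17, 4):
17 = 4×4 + 1
4 = 4×1 + 0
gcd = 1, so the inverse exists. Back-substitute:
1 = 17 − 4·4
Thus 4·(-4) ≡ 1 (mod 17); reducing, -4 mod 17 = 13.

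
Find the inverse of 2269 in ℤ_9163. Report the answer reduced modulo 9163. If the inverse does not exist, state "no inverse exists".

2633

Run Euclid on (9163, 2269):
9163 = 4·2269 + 87
2269 = 26·87 + 7
87 = 12·7 + 3
7 = 2·3 + 1
3 = 3·1 + 0
gcd = 1, so the inverse exists. Back-substitute:
1 = 7 − 2·3
1 = −2·87 + 25·7
1 = 25·2269 − 652·87
1 = −652·9163 + 2633·2269
So 2269·2633 ≡ 1 (mod 9163).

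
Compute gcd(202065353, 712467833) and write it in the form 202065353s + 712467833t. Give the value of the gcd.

Apply Euclid's algorithm to 712467833 and 202065353:
712467833 = 3*202065353 + 106271774
202065353 = 1*106271774 + 95793579
106271774 = 1*95793579 + 10478195
95793579 = 9*10478195 + 1489824
10478195 = 7*1489824 + 49427
1489824 = 30*49427 + 7014
49427 = 7*7014 + 329
7014 = 21*329 + 105
329 = 3*105 + 14
105 = 7*14 + 7
14 = 2*7 + 0
gcd(202065353, 712467833) = 7.
Working backward:
7 = 105 − 7·14
7 = −7·329 + 22·105
7 = 22·7014 − 469·329
7 = −469·49427 + 3305·7014
7 = 3305·1489824 − 99619·49427
7 = −99619·10478195 + 700638·1489824
7 = 700638·95793579 − 6405361·10478195
7 = −6405361·106271774 + 7105999·95793579
7 = 7105999·202065353 − 13511360·106271774
7 = −13511360·712467833 + 47640079·202065353
So 7 = (-13511360)·712467833 + (47640079)·202065353.

7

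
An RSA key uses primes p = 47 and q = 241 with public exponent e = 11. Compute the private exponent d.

3011

φ(n) = (p−1)(q−1) = 46·240 = 11040.
Need d with 11·d ≡ 1 (mod 11040). Apply the extended Euclidean algorithm:
11040 = 1003×11 + 7
11 = 1×7 + 4
7 = 1×4 + 3
4 = 1×3 + 1
3 = 3×1 + 0
Back-substitute:
1 = 4 − 3
1 = −7 + 2·4
1 = 2·11 − 3·7
1 = −3·11040 + 3011·11
So 11·3011 ≡ 1 (mod 11040), hence d = 3011.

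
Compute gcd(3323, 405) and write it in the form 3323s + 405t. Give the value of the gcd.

Repeated division:
3323 = 8×405 + 83
405 = 4×83 + 73
83 = 1×73 + 10
73 = 7×10 + 3
10 = 3×3 + 1
3 = 3×1 + 0
gcd(3323, 405) = 1.
Express as a combination:
1 = 10 − 3·3
1 = −3·73 + 22·10
1 = 22·83 − 25·73
1 = −25·405 + 122·83
1 = 122·3323 − 1001·405
So 1 = (122)·3323 + (-1001)·405.

1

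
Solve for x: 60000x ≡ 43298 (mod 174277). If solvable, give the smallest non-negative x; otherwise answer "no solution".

First find gcd(60000, 174277):
174277 = 2·60000 + 54277
60000 = 1·54277 + 5723
54277 = 9·5723 + 2770
5723 = 2·2770 + 183
2770 = 15·183 + 25
183 = 7·25 + 8
25 = 3·8 + 1
8 = 8·1 + 0
gcd = 1, so a unique solution mod 174277 exists.
Back-substitute for the Bézout coefficients:
1 = 25 − 3·8
1 = −3·183 + 22·25
1 = 22·2770 − 333·183
1 = −333·5723 + 688·2770
1 = 688·54277 − 6525·5723
1 = −6525·60000 + 7213·54277
1 = 7213·174277 − 20951·60000
So 60000·(-20951) ≡ 1 (mod 174277), giving 60000⁻¹ ≡ 153326.
x ≡ 60000⁻¹·43298 ≡ 153326·43298 ≡ 149664 (mod 174277).

149664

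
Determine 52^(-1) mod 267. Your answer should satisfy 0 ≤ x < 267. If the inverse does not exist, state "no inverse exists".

Apply the Euclidean algorithm to 267 and 52:
267 = 5*52 + 7
52 = 7*7 + 3
7 = 2*3 + 1
3 = 3*1 + 0
The gcd is 1. Working backward:
1 = 7 − 2·3
1 = −2·52 + 15·7
1 = 15·267 − 77·52
Thus 52·(-77) ≡ 1 (mod 267); reducing, -77 mod 267 = 190.

190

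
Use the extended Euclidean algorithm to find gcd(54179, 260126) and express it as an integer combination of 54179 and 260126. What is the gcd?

Repeated division:
260126 = 4×54179 + 43410
54179 = 1×43410 + 10769
43410 = 4×10769 + 334
10769 = 32×334 + 81
334 = 4×81 + 10
81 = 8×10 + 1
10 = 10×1 + 0
gcd(54179, 260126) = 1.
Back-substituting:
1 = 81 − 8·10
1 = −8·334 + 33·81
1 = 33·10769 − 1064·334
1 = −1064·43410 + 4289·10769
1 = 4289·54179 − 5353·43410
1 = −5353·260126 + 25701·54179
So 1 = (-5353)·260126 + (25701)·54179.

1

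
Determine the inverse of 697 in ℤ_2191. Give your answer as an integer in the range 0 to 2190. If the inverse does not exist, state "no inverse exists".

gcd(2191, 697) by repeated division:
2191 = 3*697 + 100
697 = 6*100 + 97
100 = 1*97 + 3
97 = 32*3 + 1
3 = 3*1 + 0
gcd = 1, so the inverse exists. Back-substitute:
1 = 97 − 32·3
1 = −32·100 + 33·97
1 = 33·697 − 230·100
1 = −230·2191 + 723·697
So 697·723 ≡ 1 (mod 2191).

723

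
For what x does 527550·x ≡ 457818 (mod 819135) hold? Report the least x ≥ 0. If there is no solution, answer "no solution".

gcd(527550, 819135):
819135 = 1·527550 + 291585
527550 = 1·291585 + 235965
291585 = 1·235965 + 55620
235965 = 4·55620 + 13485
55620 = 4·13485 + 1680
13485 = 8·1680 + 45
1680 = 37·45 + 15
45 = 3·15 + 0
gcd = 15, but 15 ∤ 457818, so the congruence has no solution.

no solution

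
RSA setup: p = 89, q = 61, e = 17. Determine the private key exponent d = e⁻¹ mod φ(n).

1553

φ(n) = (p−1)(q−1) = 88·60 = 5280.
Need d with 17·d ≡ 1 (mod 5280). Apply the extended Euclidean algorithm:
5280 = 310*17 + 10
17 = 1*10 + 7
10 = 1*7 + 3
7 = 2*3 + 1
3 = 3*1 + 0
Back-substitute:
1 = 7 − 2·3
1 = −2·10 + 3·7
1 = 3·17 − 5·10
1 = −5·5280 + 1553·17
So 17·1553 ≡ 1 (mod 5280), hence d = 1553.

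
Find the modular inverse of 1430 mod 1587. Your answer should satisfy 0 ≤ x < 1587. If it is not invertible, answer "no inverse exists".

374

Apply the Euclidean algorithm to 1587 and 1430:
1587 = 1·1430 + 157
1430 = 9·157 + 17
157 = 9·17 + 4
17 = 4·4 + 1
4 = 4·1 + 0
The gcd is 1. Working backward:
1 = 17 − 4·4
1 = −4·157 + 37·17
1 = 37·1430 − 337·157
1 = −337·1587 + 374·1430
So 1430·374 ≡ 1 (mod 1587).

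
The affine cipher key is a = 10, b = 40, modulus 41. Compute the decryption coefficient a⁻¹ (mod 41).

37

gcd(41, 10) by repeated division:
41 = 4·10 + 1
10 = 10·1 + 0
The gcd is 1. Working backward:
1 = 41 − 4·10
Hence 10⁻¹ ≡ -4 ≡ 37 (mod 41).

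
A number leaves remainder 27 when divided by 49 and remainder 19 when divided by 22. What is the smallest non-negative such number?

Write x = 27 + 49·k. Then 49·k ≡ 19 − 27 ≡ 14 (mod 22).
Need 49⁻¹ mod 22. Extended Euclid on (22, 5):
22 = 4×5 + 2
5 = 2×2 + 1
2 = 2×1 + 0
Back-substitute:
1 = 5 − 2·2
1 = −2·22 + 9·5
49⁻¹ ≡ 9 (mod 22), so k ≡ 9·14 ≡ 16 (mod 22).
x = 27 + 49·16 = 811.

811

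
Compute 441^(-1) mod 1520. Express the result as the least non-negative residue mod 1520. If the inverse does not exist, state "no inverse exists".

841

Extended Euclidean algorithm:
1520 = 3*441 + 197
441 = 2*197 + 47
197 = 4*47 + 9
47 = 5*9 + 2
9 = 4*2 + 1
2 = 2*1 + 0
The gcd is 1. Working backward:
1 = 9 − 4·2
1 = −4·47 + 21·9
1 = 21·197 − 88·47
1 = −88·441 + 197·197
1 = 197·1520 − 679·441
Hence 441⁻¹ ≡ -679 ≡ 841 (mod 1520).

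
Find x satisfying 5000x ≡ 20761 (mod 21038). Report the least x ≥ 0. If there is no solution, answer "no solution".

gcd(5000, 21038):
21038 = 4×5000 + 1038
5000 = 4×1038 + 848
1038 = 1×848 + 190
848 = 4×190 + 88
190 = 2×88 + 14
88 = 6×14 + 4
14 = 3×4 + 2
4 = 2×2 + 0
gcd = 2, but 2 ∤ 20761, so the congruence has no solution.

no solution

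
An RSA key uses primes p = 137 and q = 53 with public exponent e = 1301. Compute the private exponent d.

φ(n) = (p−1)(q−1) = 136·52 = 7072.
Need d with 1301·d ≡ 1 (mod 7072). Apply the extended Euclidean algorithm:
7072 = 5*1301 + 567
1301 = 2*567 + 167
567 = 3*167 + 66
167 = 2*66 + 35
66 = 1*35 + 31
35 = 1*31 + 4
31 = 7*4 + 3
4 = 1*3 + 1
3 = 3*1 + 0
Back-substitute:
1 = 4 − 3
1 = −31 + 8·4
1 = 8·35 − 9·31
1 = −9·66 + 17·35
1 = 17·167 − 43·66
1 = −43·567 + 146·167
1 = 146·1301 − 335·567
1 = −335·7072 + 1821·1301
So 1301·1821 ≡ 1 (mod 7072), hence d = 1821.

1821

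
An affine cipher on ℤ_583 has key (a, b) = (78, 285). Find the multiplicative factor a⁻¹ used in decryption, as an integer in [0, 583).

gcd(583, 78) by repeated division:
583 = 7*78 + 37
78 = 2*37 + 4
37 = 9*4 + 1
4 = 4*1 + 0
The gcd is 1. Working backward:
1 = 37 − 9·4
1 = −9·78 + 19·37
1 = 19·583 − 142·78
Thus 78·(-142) ≡ 1 (mod 583); reducing, -142 mod 583 = 441.

441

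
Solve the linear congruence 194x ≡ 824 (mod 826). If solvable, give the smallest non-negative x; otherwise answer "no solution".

First find gcd(194, 826):
826 = 4·194 + 50
194 = 3·50 + 44
50 = 1·44 + 6
44 = 7·6 + 2
6 = 3·2 + 0
gcd = 2 and 2 | 824, so solutions exist. Divide through by 2: 97x ≡ 412 (mod 413).
Now find 97⁻¹ mod 413:
413 = 4*97 + 25
97 = 3*25 + 22
25 = 1*22 + 3
22 = 7*3 + 1
3 = 3*1 + 0
Back-substitute:
1 = 22 − 7·3
1 = −7·25 + 8·22
1 = 8·97 − 31·25
1 = −31·413 + 132·97
So 97⁻¹ ≡ 132 (mod 413).
Then x ≡ 132·412 ≡ 281 (mod 413); the smallest non-negative solution is x = 281.

281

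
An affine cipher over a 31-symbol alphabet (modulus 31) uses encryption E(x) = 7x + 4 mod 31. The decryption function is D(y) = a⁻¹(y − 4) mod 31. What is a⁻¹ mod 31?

Run Euclid on (31, 7):
31 = 4·7 + 3
7 = 2·3 + 1
3 = 3·1 + 0
The gcd is 1. Working backward:
1 = 7 − 2·3
1 = −2·31 + 9·7
So 7·9 ≡ 1 (mod 31).

9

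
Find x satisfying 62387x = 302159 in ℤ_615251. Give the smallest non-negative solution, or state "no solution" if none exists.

12914

First find gcd(62387, 615251):
615251 = 9*62387 + 53768
62387 = 1*53768 + 8619
53768 = 6*8619 + 2054
8619 = 4*2054 + 403
2054 = 5*403 + 39
403 = 10*39 + 13
39 = 3*13 + 0
gcd = 13 and 13 | 302159, so solutions exist. Divide through by 13: 4799x ≡ 23243 (mod 47327).
Now find 4799⁻¹ mod 47327:
47327 = 9×4799 + 4136
4799 = 1×4136 + 663
4136 = 6×663 + 158
663 = 4×158 + 31
158 = 5×31 + 3
31 = 10×3 + 1
3 = 3×1 + 0
Back-substitute:
1 = 31 − 10·3
1 = −10·158 + 51·31
1 = 51·663 − 214·158
1 = −214·4136 + 1335·663
1 = 1335·4799 − 1549·4136
1 = −1549·47327 + 15276·4799
So 4799⁻¹ ≡ 15276 (mod 47327).
Then x ≡ 15276·23243 ≡ 12914 (mod 47327); the smallest non-negative solution is x = 12914.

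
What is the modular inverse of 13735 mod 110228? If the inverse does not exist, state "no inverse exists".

gcd(110228, 13735) by repeated division:
110228 = 8·13735 + 348
13735 = 39·348 + 163
348 = 2·163 + 22
163 = 7·22 + 9
22 = 2·9 + 4
9 = 2·4 + 1
4 = 4·1 + 0
The gcd is 1. Working backward:
1 = 9 − 2·4
1 = −2·22 + 5·9
1 = 5·163 − 37·22
1 = −37·348 + 79·163
1 = 79·13735 − 3118·348
1 = −3118·110228 + 25023·13735
So 13735·25023 ≡ 1 (mod 110228).

25023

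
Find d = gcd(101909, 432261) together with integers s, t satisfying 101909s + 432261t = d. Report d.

Euclidean algorithm:
432261 = 4·101909 + 24625
101909 = 4·24625 + 3409
24625 = 7·3409 + 762
3409 = 4·762 + 361
762 = 2·361 + 40
361 = 9·40 + 1
40 = 40·1 + 0
gcd(101909, 432261) = 1.
Express as a combination:
1 = 361 − 9·40
1 = −9·762 + 19·361
1 = 19·3409 − 85·762
1 = −85·24625 + 614·3409
1 = 614·101909 − 2541·24625
1 = −2541·432261 + 10778·101909
So 1 = (-2541)·432261 + (10778)·101909.

1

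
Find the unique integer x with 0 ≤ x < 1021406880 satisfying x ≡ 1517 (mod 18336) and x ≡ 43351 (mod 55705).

292717421

Write x = 1517 + 18336·k. Then 18336·k ≡ 43351 − 1517 ≡ 41834 (mod 55705).
Need 18336⁻¹ mod 55705. Extended Euclid on (55705, 18336):
55705 = 3×18336 + 697
18336 = 26×697 + 214
697 = 3×214 + 55
214 = 3×55 + 49
55 = 1×49 + 6
49 = 8×6 + 1
6 = 6×1 + 0
Back-substitute:
1 = 49 − 8·6
1 = −8·55 + 9·49
1 = 9·214 − 35·55
1 = −35·697 + 114·214
1 = 114·18336 − 2999·697
1 = −2999·55705 + 9111·18336
18336⁻¹ ≡ 9111 (mod 55705), so k ≡ 9111·41834 ≡ 15964 (mod 55705).
x = 1517 + 18336·15964 = 292717421.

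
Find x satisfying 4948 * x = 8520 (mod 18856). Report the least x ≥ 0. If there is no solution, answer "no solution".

1366

First find gcd(4948, 18856):
18856 = 3·4948 + 4012
4948 = 1·4012 + 936
4012 = 4·936 + 268
936 = 3·268 + 132
268 = 2·132 + 4
132 = 33·4 + 0
gcd = 4 and 4 | 8520, so solutions exist. Divide through by 4: 1237x ≡ 2130 (mod 4714).
Now find 1237⁻¹ mod 4714:
4714 = 3·1237 + 1003
1237 = 1·1003 + 234
1003 = 4·234 + 67
234 = 3·67 + 33
67 = 2·33 + 1
33 = 33·1 + 0
Back-substitute:
1 = 67 − 2·33
1 = −2·234 + 7·67
1 = 7·1003 − 30·234
1 = −30·1237 + 37·1003
1 = 37·4714 − 141·1237
So 1237·(-141) ≡ 1 (mod 4714), i.e. 1237⁻¹ ≡ 4573.
Then x ≡ 4573·2130 ≡ 1366 (mod 4714); the smallest non-negative solution is x = 1366.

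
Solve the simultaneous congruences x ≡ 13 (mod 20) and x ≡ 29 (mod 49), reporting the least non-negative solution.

Write x = 13 + 20·k. Then 20·k ≡ 29 − 13 ≡ 16 (mod 49).
Need 20⁻¹ mod 49. Extended Euclid on (49, 20):
49 = 2×20 + 9
20 = 2×9 + 2
9 = 4×2 + 1
2 = 2×1 + 0
Back-substitute:
1 = 9 − 4·2
1 = −4·20 + 9·9
1 = 9·49 − 22·20
20⁻¹ ≡ 27 (mod 49), so k ≡ 27·16 ≡ 40 (mod 49).
x = 13 + 20·40 = 813.

813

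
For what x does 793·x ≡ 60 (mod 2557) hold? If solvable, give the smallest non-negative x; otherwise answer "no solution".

First find gcd(793, 2557):
2557 = 3*793 + 178
793 = 4*178 + 81
178 = 2*81 + 16
81 = 5*16 + 1
16 = 16*1 + 0
gcd = 1, so a unique solution mod 2557 exists.
Back-substitute for the Bézout coefficients:
1 = 81 − 5·16
1 = −5·178 + 11·81
1 = 11·793 − 49·178
1 = −49·2557 + 158·793
So 793·(158) ≡ 1 (mod 2557), giving 793⁻¹ ≡ 158.
x ≡ 793⁻¹·60 ≡ 158·60 ≡ 1809 (mod 2557).

1809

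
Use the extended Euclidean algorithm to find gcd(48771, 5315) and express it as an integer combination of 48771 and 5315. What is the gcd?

Euclidean algorithm:
48771 = 9·5315 + 936
5315 = 5·936 + 635
936 = 1·635 + 301
635 = 2·301 + 33
301 = 9·33 + 4
33 = 8·4 + 1
4 = 4·1 + 0
gcd(48771, 5315) = 1.
Back-substituting:
1 = 33 − 8·4
1 = −8·301 + 73·33
1 = 73·635 − 154·301
1 = −154·936 + 227·635
1 = 227·5315 − 1289·936
1 = −1289·48771 + 11828·5315
So 1 = (-1289)·48771 + (11828)·5315.

1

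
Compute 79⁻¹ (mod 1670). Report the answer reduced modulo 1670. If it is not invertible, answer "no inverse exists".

909

Extended Euclidean algorithm:
1670 = 21·79 + 11
79 = 7·11 + 2
11 = 5·2 + 1
2 = 2·1 + 0
gcd = 1, so the inverse exists. Back-substitute:
1 = 11 − 5·2
1 = −5·79 + 36·11
1 = 36·1670 − 761·79
Hence 79⁻¹ ≡ -761 ≡ 909 (mod 1670).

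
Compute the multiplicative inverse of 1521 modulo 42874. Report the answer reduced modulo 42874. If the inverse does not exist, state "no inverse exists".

no inverse exists

Euclidean algorithm on 42874, 1521:
42874 = 28×1521 + 286
1521 = 5×286 + 91
286 = 3×91 + 13
91 = 7×13 + 0
The gcd is 13, not 1, hence no inverse exists.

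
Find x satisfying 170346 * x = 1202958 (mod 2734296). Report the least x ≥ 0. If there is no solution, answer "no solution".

First find gcd(170346, 2734296):
2734296 = 16·170346 + 8760
170346 = 19·8760 + 3906
8760 = 2·3906 + 948
3906 = 4·948 + 114
948 = 8·114 + 36
114 = 3·36 + 6
36 = 6·6 + 0
gcd = 6 and 6 | 1202958, so solutions exist. Divide through by 6: 28391x ≡ 200493 (mod 455716).
Now find 28391⁻¹ mod 455716:
455716 = 16*28391 + 1460
28391 = 19*1460 + 651
1460 = 2*651 + 158
651 = 4*158 + 19
158 = 8*19 + 6
19 = 3*6 + 1
6 = 6*1 + 0
Back-substitute:
1 = 19 − 3·6
1 = −3·158 + 25·19
1 = 25·651 − 103·158
1 = −103·1460 + 231·651
1 = 231·28391 − 4492·1460
1 = −4492·455716 + 72103·28391
So 28391⁻¹ ≡ 72103 (mod 455716).
Then x ≡ 72103·200493 ≡ 379543 (mod 455716); the smallest non-negative solution is x = 379543.

379543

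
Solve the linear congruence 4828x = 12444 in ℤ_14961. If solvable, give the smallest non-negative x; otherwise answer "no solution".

7167

First find gcd(4828, 14961):
14961 = 3*4828 + 477
4828 = 10*477 + 58
477 = 8*58 + 13
58 = 4*13 + 6
13 = 2*6 + 1
6 = 6*1 + 0
gcd = 1, so a unique solution mod 14961 exists.
Back-substitute for the Bézout coefficients:
1 = 13 − 2·6
1 = −2·58 + 9·13
1 = 9·477 − 74·58
1 = −74·4828 + 749·477
1 = 749·14961 − 2321·4828
So 4828·(-2321) ≡ 1 (mod 14961), giving 4828⁻¹ ≡ 12640.
x ≡ 4828⁻¹·12444 ≡ 12640·12444 ≡ 7167 (mod 14961).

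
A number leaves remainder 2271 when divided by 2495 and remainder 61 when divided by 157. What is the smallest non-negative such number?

326621

Write x = 2271 + 2495·k. Then 2495·k ≡ 61 − 2271 ≡ 145 (mod 157).
Need 2495⁻¹ mod 157. Extended Euclid on (157, 140):
157 = 1×140 + 17
140 = 8×17 + 4
17 = 4×4 + 1
4 = 4×1 + 0
Back-substitute:
1 = 17 − 4·4
1 = −4·140 + 33·17
1 = 33·157 − 37·140
2495⁻¹ ≡ 120 (mod 157), so k ≡ 120·145 ≡ 130 (mod 157).
x = 2271 + 2495·130 = 326621.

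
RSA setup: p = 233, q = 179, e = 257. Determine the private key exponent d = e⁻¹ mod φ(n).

26513

φ(n) = (p−1)(q−1) = 232·178 = 41296.
Need d with 257·d ≡ 1 (mod 41296). Apply the extended Euclidean algorithm:
41296 = 160×257 + 176
257 = 1×176 + 81
176 = 2×81 + 14
81 = 5×14 + 11
14 = 1×11 + 3
11 = 3×3 + 2
3 = 1×2 + 1
2 = 2×1 + 0
Back-substitute:
1 = 3 − 2
1 = −11 + 4·3
1 = 4·14 − 5·11
1 = −5·81 + 29·14
1 = 29·176 − 63·81
1 = −63·257 + 92·176
1 = 92·41296 − 14783·257
So 257·(-14783) ≡ 1 (mod 41296), hence d ≡ -14783 ≡ 26513 (mod 41296).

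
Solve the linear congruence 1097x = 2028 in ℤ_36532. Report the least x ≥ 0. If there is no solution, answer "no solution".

First find gcd(1097, 36532):
36532 = 33·1097 + 331
1097 = 3·331 + 104
331 = 3·104 + 19
104 = 5·19 + 9
19 = 2·9 + 1
9 = 9·1 + 0
gcd = 1, so a unique solution mod 36532 exists.
Back-substitute for the Bézout coefficients:
1 = 19 − 2·9
1 = −2·104 + 11·19
1 = 11·331 − 35·104
1 = −35·1097 + 116·331
1 = 116·36532 − 3863·1097
So 1097·(-3863) ≡ 1 (mod 36532), giving 1097⁻¹ ≡ 32669.
x ≡ 1097⁻¹·2028 ≡ 32669·2028 ≡ 20216 (mod 36532).

20216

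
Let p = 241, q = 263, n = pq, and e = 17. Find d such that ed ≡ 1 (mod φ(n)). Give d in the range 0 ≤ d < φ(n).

22193

φ(n) = (p−1)(q−1) = 240·262 = 62880.
Need d with 17·d ≡ 1 (mod 62880). Apply the extended Euclidean algorithm:
62880 = 3698×17 + 14
17 = 1×14 + 3
14 = 4×3 + 2
3 = 1×2 + 1
2 = 2×1 + 0
Back-substitute:
1 = 3 − 2
1 = −14 + 5·3
1 = 5·17 − 6·14
1 = −6·62880 + 22193·17
So 17·22193 ≡ 1 (mod 62880), hence d = 22193.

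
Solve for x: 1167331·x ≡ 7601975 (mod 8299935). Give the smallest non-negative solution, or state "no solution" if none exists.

6234185

First find gcd(1167331, 8299935):
8299935 = 7*1167331 + 128618
1167331 = 9*128618 + 9769
128618 = 13*9769 + 1621
9769 = 6*1621 + 43
1621 = 37*43 + 30
43 = 1*30 + 13
30 = 2*13 + 4
13 = 3*4 + 1
4 = 4*1 + 0
gcd = 1, so a unique solution mod 8299935 exists.
Back-substitute for the Bézout coefficients:
1 = 13 − 3·4
1 = −3·30 + 7·13
1 = 7·43 − 10·30
1 = −10·1621 + 377·43
1 = 377·9769 − 2272·1621
1 = −2272·128618 + 29913·9769
1 = 29913·1167331 − 271489·128618
1 = −271489·8299935 + 1930336·1167331
So 1167331·(1930336) ≡ 1 (mod 8299935), giving 1167331⁻¹ ≡ 1930336.
x ≡ 1167331⁻¹·7601975 ≡ 1930336·7601975 ≡ 6234185 (mod 8299935).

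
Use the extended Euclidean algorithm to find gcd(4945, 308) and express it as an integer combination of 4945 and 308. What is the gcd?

Apply Euclid's algorithm to 4945 and 308:
4945 = 16·308 + 17
308 = 18·17 + 2
17 = 8·2 + 1
2 = 2·1 + 0
gcd(4945, 308) = 1.
Working backward:
1 = 17 − 8·2
1 = −8·308 + 145·17
1 = 145·4945 − 2328·308
So 1 = (145)·4945 + (-2328)·308.

1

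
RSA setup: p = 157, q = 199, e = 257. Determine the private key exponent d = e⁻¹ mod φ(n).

10937

φ(n) = (p−1)(q−1) = 156·198 = 30888.
Need d with 257·d ≡ 1 (mod 30888). Apply the extended Euclidean algorithm:
30888 = 120*257 + 48
257 = 5*48 + 17
48 = 2*17 + 14
17 = 1*14 + 3
14 = 4*3 + 2
3 = 1*2 + 1
2 = 2*1 + 0
Back-substitute:
1 = 3 − 2
1 = −14 + 5·3
1 = 5·17 − 6·14
1 = −6·48 + 17·17
1 = 17·257 − 91·48
1 = −91·30888 + 10937·257
So 257·10937 ≡ 1 (mod 30888), hence d = 10937.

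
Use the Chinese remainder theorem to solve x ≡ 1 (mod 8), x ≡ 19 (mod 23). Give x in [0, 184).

Write x = 1 + 8·k. Then 8·k ≡ 19 − 1 ≡ 18 (mod 23).
Need 8⁻¹ mod 23. Extended Euclid on (23, 8):
23 = 2*8 + 7
8 = 1*7 + 1
7 = 7*1 + 0
Back-substitute:
1 = 8 − 7
1 = −23 + 3·8
8⁻¹ ≡ 3 (mod 23), so k ≡ 3·18 ≡ 8 (mod 23).
x = 1 + 8·8 = 65.

65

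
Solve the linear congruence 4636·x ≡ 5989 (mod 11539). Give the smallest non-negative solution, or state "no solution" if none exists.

2443

First find gcd(4636, 11539):
11539 = 2*4636 + 2267
4636 = 2*2267 + 102
2267 = 22*102 + 23
102 = 4*23 + 10
23 = 2*10 + 3
10 = 3*3 + 1
3 = 3*1 + 0
gcd = 1, so a unique solution mod 11539 exists.
Back-substitute for the Bézout coefficients:
1 = 10 − 3·3
1 = −3·23 + 7·10
1 = 7·102 − 31·23
1 = −31·2267 + 689·102
1 = 689·4636 − 1409·2267
1 = −1409·11539 + 3507·4636
So 4636·(3507) ≡ 1 (mod 11539), giving 4636⁻¹ ≡ 3507.
x ≡ 4636⁻¹·5989 ≡ 3507·5989 ≡ 2443 (mod 11539).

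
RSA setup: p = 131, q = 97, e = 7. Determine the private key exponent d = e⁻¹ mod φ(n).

φ(n) = (p−1)(q−1) = 130·96 = 12480.
Need d with 7·d ≡ 1 (mod 12480). Apply the extended Euclidean algorithm:
12480 = 1782*7 + 6
7 = 1*6 + 1
6 = 6*1 + 0
Back-substitute:
1 = 7 − 6
1 = −12480 + 1783·7
So 7·1783 ≡ 1 (mod 12480), hence d = 1783.

1783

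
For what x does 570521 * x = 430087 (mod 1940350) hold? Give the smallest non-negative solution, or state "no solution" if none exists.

153747

First find gcd(570521, 1940350):
1940350 = 3·570521 + 228787
570521 = 2·228787 + 112947
228787 = 2·112947 + 2893
112947 = 39·2893 + 120
2893 = 24·120 + 13
120 = 9·13 + 3
13 = 4·3 + 1
3 = 3·1 + 0
gcd = 1, so a unique solution mod 1940350 exists.
Back-substitute for the Bézout coefficients:
1 = 13 − 4·3
1 = −4·120 + 37·13
1 = 37·2893 − 892·120
1 = −892·112947 + 34825·2893
1 = 34825·228787 − 70542·112947
1 = −70542·570521 + 175909·228787
1 = 175909·1940350 − 598269·570521
So 570521·(-598269) ≡ 1 (mod 1940350), giving 570521⁻¹ ≡ 1342081.
x ≡ 570521⁻¹·430087 ≡ 1342081·430087 ≡ 153747 (mod 1940350).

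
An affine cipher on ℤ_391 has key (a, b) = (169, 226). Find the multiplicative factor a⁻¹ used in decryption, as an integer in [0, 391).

gcd(391, 169) by repeated division:
391 = 2*169 + 53
169 = 3*53 + 10
53 = 5*10 + 3
10 = 3*3 + 1
3 = 3*1 + 0
Since gcd(169, 391) = 1, back-substitute to write 1 as a combination:
1 = 10 − 3·3
1 = −3·53 + 16·10
1 = 16·169 − 51·53
1 = −51·391 + 118·169
So 169·118 ≡ 1 (mod 391).

118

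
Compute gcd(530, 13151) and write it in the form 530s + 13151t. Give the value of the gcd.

Apply Euclid's algorithm to 13151 and 530:
13151 = 24*530 + 431
530 = 1*431 + 99
431 = 4*99 + 35
99 = 2*35 + 29
35 = 1*29 + 6
29 = 4*6 + 5
6 = 1*5 + 1
5 = 5*1 + 0
gcd(530, 13151) = 1.
Working backward:
1 = 6 − 5
1 = −29 + 5·6
1 = 5·35 − 6·29
1 = −6·99 + 17·35
1 = 17·431 − 74·99
1 = −74·530 + 91·431
1 = 91·13151 − 2258·530
So 1 = (91)·13151 + (-2258)·530.

1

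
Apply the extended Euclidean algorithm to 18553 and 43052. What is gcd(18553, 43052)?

1

Repeated division:
43052 = 2×18553 + 5946
18553 = 3×5946 + 715
5946 = 8×715 + 226
715 = 3×226 + 37
226 = 6×37 + 4
37 = 9×4 + 1
4 = 4×1 + 0
gcd(18553, 43052) = 1.
Express as a combination:
1 = 37 − 9·4
1 = −9·226 + 55·37
1 = 55·715 − 174·226
1 = −174·5946 + 1447·715
1 = 1447·18553 − 4515·5946
1 = −4515·43052 + 10477·18553
So 1 = (-4515)·43052 + (10477)·18553.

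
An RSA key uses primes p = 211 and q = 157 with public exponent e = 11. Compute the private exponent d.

14891

φ(n) = (p−1)(q−1) = 210·156 = 32760.
Need d with 11·d ≡ 1 (mod 32760). Apply the extended Euclidean algorithm:
32760 = 2978×11 + 2
11 = 5×2 + 1
2 = 2×1 + 0
Back-substitute:
1 = 11 − 5·2
1 = −5·32760 + 14891·11
So 11·14891 ≡ 1 (mod 32760), hence d = 14891.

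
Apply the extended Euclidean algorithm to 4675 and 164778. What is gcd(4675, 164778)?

1

Euclidean algorithm:
164778 = 35·4675 + 1153
4675 = 4·1153 + 63
1153 = 18·63 + 19
63 = 3·19 + 6
19 = 3·6 + 1
6 = 6·1 + 0
gcd(4675, 164778) = 1.
Express as a combination:
1 = 19 − 3·6
1 = −3·63 + 10·19
1 = 10·1153 − 183·63
1 = −183·4675 + 742·1153
1 = 742·164778 − 26153·4675
So 1 = (742)·164778 + (-26153)·4675.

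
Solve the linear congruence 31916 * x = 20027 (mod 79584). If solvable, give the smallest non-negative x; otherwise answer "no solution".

no solution

gcd(31916, 79584):
79584 = 2×31916 + 15752
31916 = 2×15752 + 412
15752 = 38×412 + 96
412 = 4×96 + 28
96 = 3×28 + 12
28 = 2×12 + 4
12 = 3×4 + 0
gcd = 4, but 4 ∤ 20027, so the congruence has no solution.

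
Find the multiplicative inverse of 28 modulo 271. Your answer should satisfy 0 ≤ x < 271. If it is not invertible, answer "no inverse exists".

gcd(271, 28) by repeated division:
271 = 9×28 + 19
28 = 1×19 + 9
19 = 2×9 + 1
9 = 9×1 + 0
gcd = 1, so the inverse exists. Back-substitute:
1 = 19 − 2·9
1 = −2·28 + 3·19
1 = 3·271 − 29·28
Hence 28⁻¹ ≡ -29 ≡ 242 (mod 271).

242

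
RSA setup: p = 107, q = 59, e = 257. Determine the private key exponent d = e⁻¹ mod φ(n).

φ(n) = (p−1)(q−1) = 106·58 = 6148.
Need d with 257·d ≡ 1 (mod 6148). Apply the extended Euclidean algorithm:
6148 = 23·257 + 237
257 = 1·237 + 20
237 = 11·20 + 17
20 = 1·17 + 3
17 = 5·3 + 2
3 = 1·2 + 1
2 = 2·1 + 0
Back-substitute:
1 = 3 − 2
1 = −17 + 6·3
1 = 6·20 − 7·17
1 = −7·237 + 83·20
1 = 83·257 − 90·237
1 = −90·6148 + 2153·257
So 257·2153 ≡ 1 (mod 6148), hence d = 2153.

2153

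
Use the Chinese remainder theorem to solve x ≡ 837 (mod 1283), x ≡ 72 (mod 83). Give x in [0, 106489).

22648

Write x = 837 + 1283·k. Then 1283·k ≡ 72 − 837 ≡ 65 (mod 83).
Need 1283⁻¹ mod 83. Extended Euclid on (83, 38):
83 = 2*38 + 7
38 = 5*7 + 3
7 = 2*3 + 1
3 = 3*1 + 0
Back-substitute:
1 = 7 − 2·3
1 = −2·38 + 11·7
1 = 11·83 − 24·38
1283⁻¹ ≡ 59 (mod 83), so k ≡ 59·65 ≡ 17 (mod 83).
x = 837 + 1283·17 = 22648.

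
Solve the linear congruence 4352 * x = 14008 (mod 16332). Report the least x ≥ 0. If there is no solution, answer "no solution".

First find gcd(4352, 16332):
16332 = 3·4352 + 3276
4352 = 1·3276 + 1076
3276 = 3·1076 + 48
1076 = 22·48 + 20
48 = 2·20 + 8
20 = 2·8 + 4
8 = 2·4 + 0
gcd = 4 and 4 | 14008, so solutions exist. Divide through by 4: 1088x ≡ 3502 (mod 4083).
Now find 1088⁻¹ mod 4083:
4083 = 3*1088 + 819
1088 = 1*819 + 269
819 = 3*269 + 12
269 = 22*12 + 5
12 = 2*5 + 2
5 = 2*2 + 1
2 = 2*1 + 0
Back-substitute:
1 = 5 − 2·2
1 = −2·12 + 5·5
1 = 5·269 − 112·12
1 = −112·819 + 341·269
1 = 341·1088 − 453·819
1 = −453·4083 + 1700·1088
So 1088⁻¹ ≡ 1700 (mod 4083).
Then x ≡ 1700·3502 ≡ 386 (mod 4083); the smallest non-negative solution is x = 386.

386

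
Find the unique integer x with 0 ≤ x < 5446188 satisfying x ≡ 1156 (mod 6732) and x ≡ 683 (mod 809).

2020756

Write x = 1156 + 6732·k. Then 6732·k ≡ 683 − 1156 ≡ 336 (mod 809).
Need 6732⁻¹ mod 809. Extended Euclid on (809, 260):
809 = 3×260 + 29
260 = 8×29 + 28
29 = 1×28 + 1
28 = 28×1 + 0
Back-substitute:
1 = 29 − 28
1 = −260 + 9·29
1 = 9·809 − 28·260
6732⁻¹ ≡ 781 (mod 809), so k ≡ 781·336 ≡ 300 (mod 809).
x = 1156 + 6732·300 = 2020756.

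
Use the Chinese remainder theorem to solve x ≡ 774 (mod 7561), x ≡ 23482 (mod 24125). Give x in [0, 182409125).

33291857

Write x = 774 + 7561·k. Then 7561·k ≡ 23482 − 774 ≡ 22708 (mod 24125).
Need 7561⁻¹ mod 24125. Extended Euclid on (24125, 7561):
24125 = 3×7561 + 1442
7561 = 5×1442 + 351
1442 = 4×351 + 38
351 = 9×38 + 9
38 = 4×9 + 2
9 = 4×2 + 1
2 = 2×1 + 0
Back-substitute:
1 = 9 − 4·2
1 = −4·38 + 17·9
1 = 17·351 − 157·38
1 = −157·1442 + 645·351
1 = 645·7561 − 3382·1442
1 = −3382·24125 + 10791·7561
7561⁻¹ ≡ 10791 (mod 24125), so k ≡ 10791·22708 ≡ 4403 (mod 24125).
x = 774 + 7561·4403 = 33291857.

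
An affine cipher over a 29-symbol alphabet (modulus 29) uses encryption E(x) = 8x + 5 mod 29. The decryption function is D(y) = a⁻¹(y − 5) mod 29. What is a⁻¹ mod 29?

gcd(29, 8) by repeated division:
29 = 3·8 + 5
8 = 1·5 + 3
5 = 1·3 + 2
3 = 1·2 + 1
2 = 2·1 + 0
Since gcd(8, 29) = 1, back-substitute to write 1 as a combination:
1 = 3 − 2
1 = −5 + 2·3
1 = 2·8 − 3·5
1 = −3·29 + 11·8
So 8·11 ≡ 1 (mod 29).

11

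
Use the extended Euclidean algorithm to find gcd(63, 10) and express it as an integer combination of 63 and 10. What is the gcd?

Apply Euclid's algorithm to 63 and 10:
63 = 6×10 + 3
10 = 3×3 + 1
3 = 3×1 + 0
gcd(63, 10) = 1.
Working backward:
1 = 10 − 3·3
1 = −3·63 + 19·10
So 1 = (-3)·63 + (19)·10.

1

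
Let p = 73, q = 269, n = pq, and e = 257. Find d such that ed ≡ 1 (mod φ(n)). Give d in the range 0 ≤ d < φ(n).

15617

φ(n) = (p−1)(q−1) = 72·268 = 19296.
Need d with 257·d ≡ 1 (mod 19296). Apply the extended Euclidean algorithm:
19296 = 75·257 + 21
257 = 12·21 + 5
21 = 4·5 + 1
5 = 5·1 + 0
Back-substitute:
1 = 21 − 4·5
1 = −4·257 + 49·21
1 = 49·19296 − 3679·257
So 257·(-3679) ≡ 1 (mod 19296), hence d ≡ -3679 ≡ 15617 (mod 19296).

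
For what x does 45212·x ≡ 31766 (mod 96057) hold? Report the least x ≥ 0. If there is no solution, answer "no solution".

7543

First find gcd(45212, 96057):
96057 = 2*45212 + 5633
45212 = 8*5633 + 148
5633 = 38*148 + 9
148 = 16*9 + 4
9 = 2*4 + 1
4 = 4*1 + 0
gcd = 1, so a unique solution mod 96057 exists.
Back-substitute for the Bézout coefficients:
1 = 9 − 2·4
1 = −2·148 + 33·9
1 = 33·5633 − 1256·148
1 = −1256·45212 + 10081·5633
1 = 10081·96057 − 21418·45212
So 45212·(-21418) ≡ 1 (mod 96057), giving 45212⁻¹ ≡ 74639.
x ≡ 45212⁻¹·31766 ≡ 74639·31766 ≡ 7543 (mod 96057).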